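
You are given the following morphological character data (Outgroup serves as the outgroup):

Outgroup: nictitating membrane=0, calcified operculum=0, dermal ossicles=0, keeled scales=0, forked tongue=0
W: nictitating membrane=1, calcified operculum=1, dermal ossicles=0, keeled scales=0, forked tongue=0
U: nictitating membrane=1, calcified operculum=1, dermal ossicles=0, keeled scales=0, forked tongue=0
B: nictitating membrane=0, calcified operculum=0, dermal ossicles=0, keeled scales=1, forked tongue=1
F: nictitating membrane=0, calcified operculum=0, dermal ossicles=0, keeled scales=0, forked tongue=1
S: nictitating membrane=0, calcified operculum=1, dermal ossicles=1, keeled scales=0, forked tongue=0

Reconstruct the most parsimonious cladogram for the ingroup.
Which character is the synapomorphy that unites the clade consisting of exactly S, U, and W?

calcified operculum

The outgroup has state '0' for every character, so '1' is the derived state throughout.
nictitating membrane: derived state '1' in U and W only — synapomorphy for {U, W}.
Only S, U, and W show the derived state '1' for calcified operculum, supporting them as a clade.
dermal ossicles: derived state '1' in S only — an autapomorphy, so it tells us nothing about relationships among taxa.
keeled scales (derived state '1') is unique to B (autapomorphy; uninformative for grouping).
forked tongue (derived state '1') is shared by B and F — a synapomorphy uniting that clade.
Most parsimonious ingroup topology: (((W,U),S),(B,F)).
The clade {S, U, W} is supported by calcified operculum: its derived state '1' occurs in exactly those taxa and in no other taxon (including the outgroup).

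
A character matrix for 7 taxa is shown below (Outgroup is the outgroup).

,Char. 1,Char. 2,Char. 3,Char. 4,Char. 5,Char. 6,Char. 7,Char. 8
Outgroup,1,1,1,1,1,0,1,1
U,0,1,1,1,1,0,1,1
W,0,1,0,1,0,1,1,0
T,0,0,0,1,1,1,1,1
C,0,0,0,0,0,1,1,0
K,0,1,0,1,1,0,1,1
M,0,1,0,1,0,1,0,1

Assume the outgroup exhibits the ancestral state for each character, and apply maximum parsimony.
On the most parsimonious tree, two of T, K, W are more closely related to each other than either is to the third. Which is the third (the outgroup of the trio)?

Character polarity is set by the outgroup: the derived state is whichever differs from the outgroup's state, so for Char. 1, Char. 2, Char. 3, Char. 4, Char. 5, Char. 7, Char. 8 the derived state is '0', and for the remaining characters it is '1'.
Char. 1 (derived state '0') is shared by all ingroup taxa — unites the whole ingroup.
Char. 2 (state '0') occurs in C and T but conflicts with the nesting implied by the other characters — most parsimoniously interpreted as homoplasy.
Only C, K, M, T, and W show the derived state '0' for Char. 3, supporting them as a clade.
Char. 4 (derived state '0') is unique to C (autapomorphy; uninformative for grouping).
Char. 5 (derived state '0') is shared by C, M, and W — a synapomorphy uniting that clade.
Char. 6 (derived state '1') is shared by C, M, T, and W — a synapomorphy uniting that clade.
Char. 7 (derived state '0') is unique to M (autapomorphy; uninformative for grouping).
Char. 8: derived state '0' in C and W only — synapomorphy for {C, W}.
Most parsimonious ingroup topology: (U,((((W,C),M),T),K)).
W and T share a more recent common ancestor with each other than either does with K, so K is the least closely related of the three.

K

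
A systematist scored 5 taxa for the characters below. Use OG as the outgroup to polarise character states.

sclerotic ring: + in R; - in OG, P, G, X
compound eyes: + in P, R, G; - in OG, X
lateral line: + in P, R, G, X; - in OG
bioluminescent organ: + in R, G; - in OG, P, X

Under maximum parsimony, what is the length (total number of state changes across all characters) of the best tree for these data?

4

The outgroup has state '-' for every character, so '+' is the derived state throughout.
sclerotic ring (derived state '+') is unique to R (autapomorphy; uninformative for grouping).
Only G, P, and R show the derived state '+' for compound eyes, supporting them as a clade.
lateral line (derived state '+') is shared by all ingroup taxa — unites the whole ingroup.
bioluminescent organ: derived state '+' in G and R only — synapomorphy for {G, R}.
Most parsimonious ingroup topology: ((P,(R,G)),X).
Changes per character on this tree: sclerotic ring: 1; compound eyes: 1; lateral line: 1; bioluminescent organ: 1.
Total = 4.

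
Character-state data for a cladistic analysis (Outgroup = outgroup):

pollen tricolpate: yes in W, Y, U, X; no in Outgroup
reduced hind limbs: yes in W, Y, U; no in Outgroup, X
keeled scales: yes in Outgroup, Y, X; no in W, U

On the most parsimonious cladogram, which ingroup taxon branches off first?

Character polarity is set by the outgroup: the derived state is whichever differs from the outgroup's state, so for keeled scales the derived state is 'no', and for the remaining characters it is 'yes'.
pollen tricolpate (derived state 'yes') is shared by all ingroup taxa — unites the whole ingroup.
reduced hind limbs: derived state 'yes' in U, W, and Y only — synapomorphy for {U, W, Y}.
keeled scales: derived state 'no' in U and W only — synapomorphy for {U, W}.
Most parsimonious ingroup topology: (((W,U),Y),X).
X is sister to the clade containing all other ingroup taxa, so it is the earliest-diverging (most basal) ingroup lineage.

X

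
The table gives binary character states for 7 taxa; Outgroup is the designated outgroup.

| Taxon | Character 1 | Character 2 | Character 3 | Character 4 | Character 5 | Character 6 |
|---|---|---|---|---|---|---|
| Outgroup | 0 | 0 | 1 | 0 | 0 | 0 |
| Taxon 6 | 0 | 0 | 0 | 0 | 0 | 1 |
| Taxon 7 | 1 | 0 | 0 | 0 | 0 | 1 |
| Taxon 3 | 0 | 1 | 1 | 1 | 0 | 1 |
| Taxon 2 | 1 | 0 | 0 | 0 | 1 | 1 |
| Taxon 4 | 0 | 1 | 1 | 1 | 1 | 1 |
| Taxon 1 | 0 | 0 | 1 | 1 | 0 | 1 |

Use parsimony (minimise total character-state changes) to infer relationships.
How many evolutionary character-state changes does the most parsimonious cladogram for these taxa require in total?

Character polarity is set by the outgroup: the derived state is whichever differs from the outgroup's state, so for Character 3 the derived state is '0', and for the remaining characters it is '1'.
Character 1 (derived state '1') is shared by Taxon 2 and Taxon 7 — a synapomorphy uniting that clade.
Character 2: derived state '1' in Taxon 3 and Taxon 4 only — synapomorphy for {Taxon 3, Taxon 4}.
Character 3 (derived state '0') is shared by Taxon 2, Taxon 6, and Taxon 7 — a synapomorphy uniting that clade.
Only Taxon 1, Taxon 3, and Taxon 4 show the derived state '1' for Character 4, supporting them as a clade.
Character 5 groups Taxon 2 and Taxon 4, which is incompatible with the clades supported by the remaining characters; treating it as convergent (homoplasy) costs fewer steps than any alternative tree.
All ingroup taxa share the derived state '1' for Character 6; it defines the ingroup but does not resolve relationships within it.
Most parsimonious ingroup topology: ((Taxon 6,(Taxon 7,Taxon 2)),((Taxon 3,Taxon 4),Taxon 1)).
Changes per character on this tree: Character 1: 1; Character 2: 1; Character 3: 1; Character 4: 1; Character 5: 2; Character 6: 1.
Total = 7.

7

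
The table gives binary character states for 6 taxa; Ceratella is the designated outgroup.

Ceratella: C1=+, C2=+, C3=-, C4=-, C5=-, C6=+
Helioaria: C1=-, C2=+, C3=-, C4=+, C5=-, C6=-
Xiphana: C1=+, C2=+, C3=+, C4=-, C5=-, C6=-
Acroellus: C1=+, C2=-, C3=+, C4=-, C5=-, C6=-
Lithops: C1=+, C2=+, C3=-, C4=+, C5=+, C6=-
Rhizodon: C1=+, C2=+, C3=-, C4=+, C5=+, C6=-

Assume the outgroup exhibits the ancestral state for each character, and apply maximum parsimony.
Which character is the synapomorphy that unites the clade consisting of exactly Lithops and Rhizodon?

Character polarity is set by the outgroup: the derived state is whichever differs from the outgroup's state, so for C1, C2, C6 the derived state is '-', and for the remaining characters it is '+'.
C1 (derived state '-') is unique to Helioaria (autapomorphy; uninformative for grouping).
C2: derived state '-' in Acroellus only — an autapomorphy, so it tells us nothing about relationships among taxa.
C3 (derived state '+') is shared by Acroellus and Xiphana — a synapomorphy uniting that clade.
Only Helioaria, Lithops, and Rhizodon show the derived state '+' for C4, supporting them as a clade.
C5 (derived state '+') is shared by Lithops and Rhizodon — a synapomorphy uniting that clade.
All ingroup taxa share the derived state '-' for C6; it defines the ingroup but does not resolve relationships within it.
Most parsimonious ingroup topology: ((Helioaria,(Lithops,Rhizodon)),(Xiphana,Acroellus)).
The clade {Lithops, Rhizodon} is supported by C5: its derived state '+' occurs in exactly those taxa and in no other taxon (including the outgroup).

C5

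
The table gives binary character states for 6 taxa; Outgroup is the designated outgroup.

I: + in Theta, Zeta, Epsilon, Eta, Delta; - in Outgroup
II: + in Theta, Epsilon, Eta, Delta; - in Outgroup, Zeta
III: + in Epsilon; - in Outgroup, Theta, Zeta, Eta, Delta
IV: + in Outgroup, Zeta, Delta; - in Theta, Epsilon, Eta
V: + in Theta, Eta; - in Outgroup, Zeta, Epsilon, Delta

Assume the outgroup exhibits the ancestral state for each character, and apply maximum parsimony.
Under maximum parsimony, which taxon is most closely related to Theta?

Eta

Character polarity is set by the outgroup: the derived state is whichever differs from the outgroup's state, so for IV the derived state is '-', and for the remaining characters it is '+'.
All ingroup taxa share the derived state '+' for I; it defines the ingroup but does not resolve relationships within it.
II: derived state '+' in Delta, Epsilon, Eta, and Theta only — synapomorphy for {Delta, Epsilon, Eta, Theta}.
III (derived state '+') is unique to Epsilon (autapomorphy; uninformative for grouping).
Only Epsilon, Eta, and Theta show the derived state '-' for IV, supporting them as a clade.
Only Eta and Theta show the derived state '+' for V, supporting them as a clade.
Most parsimonious ingroup topology: ((((Theta,Eta),Epsilon),Delta),Zeta).
Theta and Eta form a cherry on this tree, so they are sister taxa.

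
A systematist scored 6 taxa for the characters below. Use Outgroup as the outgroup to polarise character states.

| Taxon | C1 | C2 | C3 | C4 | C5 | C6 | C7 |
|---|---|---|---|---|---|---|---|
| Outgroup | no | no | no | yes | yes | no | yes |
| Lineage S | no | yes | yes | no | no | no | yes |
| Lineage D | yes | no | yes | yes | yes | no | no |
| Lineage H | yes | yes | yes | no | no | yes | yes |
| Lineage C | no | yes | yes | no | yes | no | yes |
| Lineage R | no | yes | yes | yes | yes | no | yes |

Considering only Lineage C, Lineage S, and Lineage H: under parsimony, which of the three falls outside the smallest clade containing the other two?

Character polarity is set by the outgroup: the derived state is whichever differs from the outgroup's state, so for C4, C5, C7 the derived state is 'no', and for the remaining characters it is 'yes'.
C1 (state 'yes') occurs in Lineage D and Lineage H but conflicts with the nesting implied by the other characters — most parsimoniously interpreted as homoplasy.
C2 (derived state 'yes') is shared by Lineage C, Lineage H, Lineage R, and Lineage S — a synapomorphy uniting that clade.
C3 (derived state 'yes') is shared by all ingroup taxa — unites the whole ingroup.
C4: derived state 'no' in Lineage C, Lineage H, and Lineage S only — synapomorphy for {Lineage C, Lineage H, Lineage S}.
C5: derived state 'no' in Lineage H and Lineage S only — synapomorphy for {Lineage H, Lineage S}.
C6: derived state 'yes' in Lineage H only — an autapomorphy, so it tells us nothing about relationships among taxa.
C7 (derived state 'no') is unique to Lineage D (autapomorphy; uninformative for grouping).
Most parsimonious ingroup topology: ((((Lineage S,Lineage H),Lineage C),Lineage R),Lineage D).
Lineage S and Lineage H share a more recent common ancestor with each other than either does with Lineage C, so Lineage C is the least closely related of the three.

Lineage C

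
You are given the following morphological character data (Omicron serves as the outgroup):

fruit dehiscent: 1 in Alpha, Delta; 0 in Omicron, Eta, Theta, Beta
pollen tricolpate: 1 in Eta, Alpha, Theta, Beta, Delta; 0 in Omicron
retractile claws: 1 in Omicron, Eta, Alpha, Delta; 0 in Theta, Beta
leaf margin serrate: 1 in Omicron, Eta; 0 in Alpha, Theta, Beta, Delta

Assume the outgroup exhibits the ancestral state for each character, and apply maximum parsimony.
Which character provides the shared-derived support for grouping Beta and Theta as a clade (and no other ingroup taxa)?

retractile claws

Character polarity is set by the outgroup: the derived state is whichever differs from the outgroup's state, so for retractile claws, leaf margin serrate the derived state is '0', and for the remaining characters it is '1'.
fruit dehiscent (derived state '1') is shared by Alpha and Delta — a synapomorphy uniting that clade.
All ingroup taxa share the derived state '1' for pollen tricolpate; it defines the ingroup but does not resolve relationships within it.
retractile claws (derived state '0') is shared by Beta and Theta — a synapomorphy uniting that clade.
leaf margin serrate: derived state '0' in Alpha, Beta, Delta, and Theta only — synapomorphy for {Alpha, Beta, Delta, Theta}.
Most parsimonious ingroup topology: (Eta,((Alpha,Delta),(Theta,Beta))).
The clade {Beta, Theta} is supported by retractile claws: its derived state '0' occurs in exactly those taxa and in no other taxon (including the outgroup).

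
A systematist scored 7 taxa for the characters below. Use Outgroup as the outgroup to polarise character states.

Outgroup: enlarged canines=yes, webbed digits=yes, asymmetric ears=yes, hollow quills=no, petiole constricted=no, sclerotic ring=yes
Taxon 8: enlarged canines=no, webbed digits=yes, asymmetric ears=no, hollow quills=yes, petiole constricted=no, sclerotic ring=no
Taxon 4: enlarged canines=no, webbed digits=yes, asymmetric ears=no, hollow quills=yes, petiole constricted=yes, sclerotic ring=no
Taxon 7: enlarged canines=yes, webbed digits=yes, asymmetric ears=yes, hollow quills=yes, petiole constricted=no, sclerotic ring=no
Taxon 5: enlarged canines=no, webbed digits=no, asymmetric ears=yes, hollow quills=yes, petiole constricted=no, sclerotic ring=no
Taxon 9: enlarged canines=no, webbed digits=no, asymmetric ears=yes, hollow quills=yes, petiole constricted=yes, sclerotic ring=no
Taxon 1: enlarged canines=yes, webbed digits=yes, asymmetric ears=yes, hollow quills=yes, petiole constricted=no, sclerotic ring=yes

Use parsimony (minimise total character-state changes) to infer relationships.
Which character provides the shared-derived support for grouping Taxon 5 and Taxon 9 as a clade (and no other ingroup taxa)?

webbed digits

Character polarity is set by the outgroup: the derived state is whichever differs from the outgroup's state, so for enlarged canines, webbed digits, asymmetric ears, sclerotic ring the derived state is 'no', and for the remaining characters it is 'yes'.
enlarged canines: derived state 'no' in Taxon 4, Taxon 5, Taxon 8, and Taxon 9 only — synapomorphy for {Taxon 4, Taxon 5, Taxon 8, Taxon 9}.
webbed digits: derived state 'no' in Taxon 5 and Taxon 9 only — synapomorphy for {Taxon 5, Taxon 9}.
asymmetric ears: derived state 'no' in Taxon 4 and Taxon 8 only — synapomorphy for {Taxon 4, Taxon 8}.
All ingroup taxa share the derived state 'yes' for hollow quills; it defines the ingroup but does not resolve relationships within it.
petiole constricted (state 'yes') occurs in Taxon 4 and Taxon 9 but conflicts with the nesting implied by the other characters — most parsimoniously interpreted as homoplasy.
sclerotic ring (derived state 'no') is shared by Taxon 4, Taxon 5, Taxon 7, Taxon 8, and Taxon 9 — a synapomorphy uniting that clade.
Most parsimonious ingroup topology: ((((Taxon 8,Taxon 4),(Taxon 5,Taxon 9)),Taxon 7),Taxon 1).
The clade {Taxon 5, Taxon 9} is supported by webbed digits: its derived state 'no' occurs in exactly those taxa and in no other taxon (including the outgroup).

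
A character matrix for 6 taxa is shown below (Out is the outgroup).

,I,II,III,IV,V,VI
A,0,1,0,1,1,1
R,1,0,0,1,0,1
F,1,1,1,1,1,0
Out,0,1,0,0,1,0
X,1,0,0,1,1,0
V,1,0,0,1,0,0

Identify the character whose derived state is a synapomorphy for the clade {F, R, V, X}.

I

Character polarity is set by the outgroup: the derived state is whichever differs from the outgroup's state, so for II, V the derived state is '0', and for the remaining characters it is '1'.
I (derived state '1') is shared by F, R, V, and X — a synapomorphy uniting that clade.
Only R, V, and X show the derived state '0' for II, supporting them as a clade.
III: derived state '1' in F only — an autapomorphy, so it tells us nothing about relationships among taxa.
IV (derived state '1') is shared by all ingroup taxa — unites the whole ingroup.
V: derived state '0' in R and V only — synapomorphy for {R, V}.
VI (state '1') occurs in A and R but conflicts with the nesting implied by the other characters — most parsimoniously interpreted as homoplasy.
Most parsimonious ingroup topology: ((F,(X,(V,R))),A).
The clade {F, R, V, X} is supported by I: its derived state '1' occurs in exactly those taxa and in no other taxon (including the outgroup).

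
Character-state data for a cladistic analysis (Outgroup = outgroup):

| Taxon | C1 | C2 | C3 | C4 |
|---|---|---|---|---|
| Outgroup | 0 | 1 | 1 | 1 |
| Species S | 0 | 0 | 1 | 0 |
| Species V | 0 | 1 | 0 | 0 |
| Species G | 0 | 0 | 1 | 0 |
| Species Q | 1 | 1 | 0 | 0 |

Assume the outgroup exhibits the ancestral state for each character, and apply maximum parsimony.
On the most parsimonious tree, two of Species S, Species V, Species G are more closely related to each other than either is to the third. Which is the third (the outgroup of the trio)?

Species V

Character polarity is set by the outgroup: the derived state is whichever differs from the outgroup's state, so for C2, C3, C4 the derived state is '0', and for the remaining characters it is '1'.
C1: derived state '1' in Species Q only — an autapomorphy, so it tells us nothing about relationships among taxa.
C2 (derived state '0') is shared by Species G and Species S — a synapomorphy uniting that clade.
C3: derived state '0' in Species Q and Species V only — synapomorphy for {Species Q, Species V}.
All ingroup taxa share the derived state '0' for C4; it defines the ingroup but does not resolve relationships within it.
Most parsimonious ingroup topology: ((Species S,Species G),(Species V,Species Q)).
Species S and Species G share a more recent common ancestor with each other than either does with Species V, so Species V is the least closely related of the three.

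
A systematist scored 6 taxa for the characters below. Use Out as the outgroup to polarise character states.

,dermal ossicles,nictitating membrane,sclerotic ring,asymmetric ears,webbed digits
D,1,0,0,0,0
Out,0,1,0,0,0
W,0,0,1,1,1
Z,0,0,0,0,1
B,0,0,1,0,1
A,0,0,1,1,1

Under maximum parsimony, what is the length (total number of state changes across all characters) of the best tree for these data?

5

Character polarity is set by the outgroup: the derived state is whichever differs from the outgroup's state, so for nictitating membrane the derived state is '0', and for the remaining characters it is '1'.
dermal ossicles (derived state '1') is unique to D (autapomorphy; uninformative for grouping).
All ingroup taxa share the derived state '0' for nictitating membrane; it defines the ingroup but does not resolve relationships within it.
sclerotic ring: derived state '1' in A, B, and W only — synapomorphy for {A, B, W}.
Only A and W show the derived state '1' for asymmetric ears, supporting them as a clade.
webbed digits: derived state '1' in A, B, W, and Z only — synapomorphy for {A, B, W, Z}.
Most parsimonious ingroup topology: ((((W,A),B),Z),D).
Changes per character on this tree: dermal ossicles: 1; nictitating membrane: 1; sclerotic ring: 1; asymmetric ears: 1; webbed digits: 1.
Total = 5.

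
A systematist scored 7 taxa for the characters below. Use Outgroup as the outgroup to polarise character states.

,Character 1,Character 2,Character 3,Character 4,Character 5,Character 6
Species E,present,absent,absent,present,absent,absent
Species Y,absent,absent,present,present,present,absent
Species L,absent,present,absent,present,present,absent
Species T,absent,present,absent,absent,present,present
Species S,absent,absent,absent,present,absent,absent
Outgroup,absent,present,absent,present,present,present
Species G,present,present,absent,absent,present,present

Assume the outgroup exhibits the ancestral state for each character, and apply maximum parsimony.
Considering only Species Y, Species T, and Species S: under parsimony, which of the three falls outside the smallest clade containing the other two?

Character polarity is set by the outgroup: the derived state is whichever differs from the outgroup's state, so for Character 2, Character 4, Character 5, Character 6 the derived state is 'absent', and for the remaining characters it is 'present'.
Character 1 groups Species E and Species G, which is incompatible with the clades supported by the remaining characters; treating it as convergent (homoplasy) costs fewer steps than any alternative tree.
Character 2: derived state 'absent' in Species E, Species S, and Species Y only — synapomorphy for {Species E, Species S, Species Y}.
Character 3: derived state 'present' in Species Y only — an autapomorphy, so it tells us nothing about relationships among taxa.
Only Species G and Species T show the derived state 'absent' for Character 4, supporting them as a clade.
Only Species E and Species S show the derived state 'absent' for Character 5, supporting them as a clade.
Character 6: derived state 'absent' in Species E, Species L, Species S, and Species Y only — synapomorphy for {Species E, Species L, Species S, Species Y}.
Most parsimonious ingroup topology: ((Species L,((Species E,Species S),Species Y)),(Species G,Species T)).
Species Y and Species S share a more recent common ancestor with each other than either does with Species T, so Species T is the least closely related of the three.

Species T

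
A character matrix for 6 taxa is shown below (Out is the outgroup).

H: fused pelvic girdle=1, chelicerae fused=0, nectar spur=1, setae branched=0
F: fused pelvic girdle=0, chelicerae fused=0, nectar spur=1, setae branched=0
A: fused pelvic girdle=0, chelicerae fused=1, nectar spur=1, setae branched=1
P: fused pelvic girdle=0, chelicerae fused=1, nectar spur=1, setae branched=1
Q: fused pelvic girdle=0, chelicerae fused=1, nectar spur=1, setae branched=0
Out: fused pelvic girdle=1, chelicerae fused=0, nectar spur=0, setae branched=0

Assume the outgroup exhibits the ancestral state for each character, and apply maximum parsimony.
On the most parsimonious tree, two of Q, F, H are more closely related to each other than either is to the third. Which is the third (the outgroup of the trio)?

Character polarity is set by the outgroup: the derived state is whichever differs from the outgroup's state, so for fused pelvic girdle the derived state is '0', and for the remaining characters it is '1'.
Only A, F, P, and Q show the derived state '0' for fused pelvic girdle, supporting them as a clade.
chelicerae fused: derived state '1' in A, P, and Q only — synapomorphy for {A, P, Q}.
nectar spur (derived state '1') is shared by all ingroup taxa — unites the whole ingroup.
Only A and P show the derived state '1' for setae branched, supporting them as a clade.
Most parsimonious ingroup topology: ((((A,P),Q),F),H).
F and Q share a more recent common ancestor with each other than either does with H, so H is the least closely related of the three.

H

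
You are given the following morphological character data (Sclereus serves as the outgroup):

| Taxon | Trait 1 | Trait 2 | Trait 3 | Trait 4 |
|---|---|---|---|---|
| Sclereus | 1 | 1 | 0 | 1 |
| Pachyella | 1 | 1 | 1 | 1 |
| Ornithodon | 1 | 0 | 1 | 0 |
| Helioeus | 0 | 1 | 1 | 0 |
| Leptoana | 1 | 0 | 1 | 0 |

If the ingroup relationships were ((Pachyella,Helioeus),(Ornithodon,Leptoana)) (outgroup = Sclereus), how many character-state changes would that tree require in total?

5

Map each character onto ((Pachyella,Helioeus),(Ornithodon,Leptoana)) (rooted by Sclereus) and count the minimum state changes it requires (Fitch parsimony):
Trait 1: 1; Trait 2: 1; Trait 3: 1; Trait 4: 2.
Total tree length = 5.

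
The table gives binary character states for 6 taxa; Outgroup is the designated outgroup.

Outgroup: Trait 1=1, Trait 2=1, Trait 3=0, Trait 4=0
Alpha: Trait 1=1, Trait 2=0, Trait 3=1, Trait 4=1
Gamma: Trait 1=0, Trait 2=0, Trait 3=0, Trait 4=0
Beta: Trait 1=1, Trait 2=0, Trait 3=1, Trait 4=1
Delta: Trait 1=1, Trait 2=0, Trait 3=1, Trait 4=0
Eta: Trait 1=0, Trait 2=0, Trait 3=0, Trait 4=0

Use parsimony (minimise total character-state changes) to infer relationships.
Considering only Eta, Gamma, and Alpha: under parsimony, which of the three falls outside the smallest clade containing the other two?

Alpha

Character polarity is set by the outgroup: the derived state is whichever differs from the outgroup's state, so for Trait 1, Trait 2 the derived state is '0', and for the remaining characters it is '1'.
Trait 1: derived state '0' in Eta and Gamma only — synapomorphy for {Eta, Gamma}.
All ingroup taxa share the derived state '0' for Trait 2; it defines the ingroup but does not resolve relationships within it.
Trait 3: derived state '1' in Alpha, Beta, and Delta only — synapomorphy for {Alpha, Beta, Delta}.
Trait 4: derived state '1' in Alpha and Beta only — synapomorphy for {Alpha, Beta}.
Most parsimonious ingroup topology: (((Alpha,Beta),Delta),(Gamma,Eta)).
Gamma and Eta share a more recent common ancestor with each other than either does with Alpha, so Alpha is the least closely related of the three.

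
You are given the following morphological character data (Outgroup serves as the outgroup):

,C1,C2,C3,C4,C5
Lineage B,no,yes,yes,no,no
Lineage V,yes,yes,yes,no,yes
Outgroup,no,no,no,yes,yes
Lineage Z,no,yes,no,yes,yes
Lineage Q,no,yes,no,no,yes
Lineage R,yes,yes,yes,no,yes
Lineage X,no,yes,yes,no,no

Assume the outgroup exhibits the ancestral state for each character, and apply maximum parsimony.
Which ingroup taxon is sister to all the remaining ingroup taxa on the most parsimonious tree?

Lineage Z

Character polarity is set by the outgroup: the derived state is whichever differs from the outgroup's state, so for C4, C5 the derived state is 'no', and for the remaining characters it is 'yes'.
C1: derived state 'yes' in Lineage R and Lineage V only — synapomorphy for {Lineage R, Lineage V}.
C2 (derived state 'yes') is shared by all ingroup taxa — unites the whole ingroup.
C3 (derived state 'yes') is shared by Lineage B, Lineage R, Lineage V, and Lineage X — a synapomorphy uniting that clade.
C4: derived state 'no' in Lineage B, Lineage Q, Lineage R, Lineage V, and Lineage X only — synapomorphy for {Lineage B, Lineage Q, Lineage R, Lineage V, Lineage X}.
C5: derived state 'no' in Lineage B and Lineage X only — synapomorphy for {Lineage B, Lineage X}.
Most parsimonious ingroup topology: (Lineage Z,(((Lineage R,Lineage V),(Lineage X,Lineage B)),Lineage Q)).
Lineage Z is sister to the clade containing all other ingroup taxa, so it is the earliest-diverging (most basal) ingroup lineage.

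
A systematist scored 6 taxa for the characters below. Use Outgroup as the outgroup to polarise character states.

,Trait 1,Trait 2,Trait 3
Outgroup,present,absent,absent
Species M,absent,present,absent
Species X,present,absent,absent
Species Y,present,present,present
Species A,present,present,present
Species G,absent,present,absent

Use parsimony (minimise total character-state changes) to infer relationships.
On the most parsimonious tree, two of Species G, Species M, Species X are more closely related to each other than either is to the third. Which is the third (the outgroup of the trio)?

Species X

Character polarity is set by the outgroup: the derived state is whichever differs from the outgroup's state, so for Trait 1 the derived state is 'absent', and for the remaining characters it is 'present'.
Trait 1: derived state 'absent' in Species G and Species M only — synapomorphy for {Species G, Species M}.
Only Species A, Species G, Species M, and Species Y show the derived state 'present' for Trait 2, supporting them as a clade.
Trait 3: derived state 'present' in Species A and Species Y only — synapomorphy for {Species A, Species Y}.
Most parsimonious ingroup topology: (((Species M,Species G),(Species Y,Species A)),Species X).
Species M and Species G share a more recent common ancestor with each other than either does with Species X, so Species X is the least closely related of the three.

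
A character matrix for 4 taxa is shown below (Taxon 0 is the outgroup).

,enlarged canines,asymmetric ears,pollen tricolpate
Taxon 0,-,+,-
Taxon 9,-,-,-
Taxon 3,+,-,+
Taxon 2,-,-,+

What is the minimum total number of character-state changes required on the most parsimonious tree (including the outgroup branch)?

3

Character polarity is set by the outgroup: the derived state is whichever differs from the outgroup's state, so for asymmetric ears the derived state is '-', and for the remaining characters it is '+'.
enlarged canines: derived state '+' in Taxon 3 only — an autapomorphy, so it tells us nothing about relationships among taxa.
asymmetric ears (derived state '-') is shared by all ingroup taxa — unites the whole ingroup.
Only Taxon 2 and Taxon 3 show the derived state '+' for pollen tricolpate, supporting them as a clade.
Most parsimonious ingroup topology: (Taxon 9,(Taxon 3,Taxon 2)).
Changes per character on this tree: enlarged canines: 1; asymmetric ears: 1; pollen tricolpate: 1.
Total = 3.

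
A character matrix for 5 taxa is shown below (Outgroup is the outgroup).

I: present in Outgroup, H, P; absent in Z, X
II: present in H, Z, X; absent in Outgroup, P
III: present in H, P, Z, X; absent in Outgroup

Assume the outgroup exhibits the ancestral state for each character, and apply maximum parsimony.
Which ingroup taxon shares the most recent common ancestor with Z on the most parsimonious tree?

Character polarity is set by the outgroup: the derived state is whichever differs from the outgroup's state, so for I the derived state is 'absent', and for the remaining characters it is 'present'.
I (derived state 'absent') is shared by X and Z — a synapomorphy uniting that clade.
Only H, X, and Z show the derived state 'present' for II, supporting them as a clade.
All ingroup taxa share the derived state 'present' for III; it defines the ingroup but does not resolve relationships within it.
Most parsimonious ingroup topology: ((H,(Z,X)),P).
Z and X form a cherry on this tree, so they are sister taxa.

X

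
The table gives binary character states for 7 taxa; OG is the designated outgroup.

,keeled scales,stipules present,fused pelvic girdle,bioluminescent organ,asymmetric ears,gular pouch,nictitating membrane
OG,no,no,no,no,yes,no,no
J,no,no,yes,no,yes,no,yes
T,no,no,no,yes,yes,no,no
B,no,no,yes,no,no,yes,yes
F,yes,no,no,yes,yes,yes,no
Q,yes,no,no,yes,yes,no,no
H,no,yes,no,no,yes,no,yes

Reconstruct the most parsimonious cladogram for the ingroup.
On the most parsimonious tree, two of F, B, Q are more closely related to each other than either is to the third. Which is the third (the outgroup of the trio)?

Character polarity is set by the outgroup: the derived state is whichever differs from the outgroup's state, so for asymmetric ears the derived state is 'no', and for the remaining characters it is 'yes'.
keeled scales (derived state 'yes') is shared by F and Q — a synapomorphy uniting that clade.
stipules present (derived state 'yes') is unique to H (autapomorphy; uninformative for grouping).
fused pelvic girdle (derived state 'yes') is shared by B and J — a synapomorphy uniting that clade.
bioluminescent organ (derived state 'yes') is shared by F, Q, and T — a synapomorphy uniting that clade.
asymmetric ears (derived state 'no') is unique to B (autapomorphy; uninformative for grouping).
gular pouch groups B and F, which is incompatible with the clades supported by the remaining characters; treating it as convergent (homoplasy) costs fewer steps than any alternative tree.
nictitating membrane (derived state 'yes') is shared by B, H, and J — a synapomorphy uniting that clade.
Most parsimonious ingroup topology: (((J,B),H),(T,(F,Q))).
Q and F share a more recent common ancestor with each other than either does with B, so B is the least closely related of the three.

B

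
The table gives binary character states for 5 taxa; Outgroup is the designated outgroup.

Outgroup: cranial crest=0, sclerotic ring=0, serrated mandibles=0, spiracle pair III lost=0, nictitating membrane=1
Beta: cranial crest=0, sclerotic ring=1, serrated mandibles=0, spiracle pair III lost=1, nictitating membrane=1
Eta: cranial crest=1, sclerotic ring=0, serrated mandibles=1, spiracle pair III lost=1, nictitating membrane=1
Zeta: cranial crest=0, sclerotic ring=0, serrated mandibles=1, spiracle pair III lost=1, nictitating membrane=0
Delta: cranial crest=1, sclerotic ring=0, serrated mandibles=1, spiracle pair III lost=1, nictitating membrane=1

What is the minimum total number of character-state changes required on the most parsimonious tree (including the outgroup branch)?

Character polarity is set by the outgroup: the derived state is whichever differs from the outgroup's state, so for nictitating membrane the derived state is '0', and for the remaining characters it is '1'.
cranial crest: derived state '1' in Delta and Eta only — synapomorphy for {Delta, Eta}.
sclerotic ring: derived state '1' in Beta only — an autapomorphy, so it tells us nothing about relationships among taxa.
Only Delta, Eta, and Zeta show the derived state '1' for serrated mandibles, supporting them as a clade.
spiracle pair III lost (derived state '1') is shared by all ingroup taxa — unites the whole ingroup.
nictitating membrane (derived state '0') is unique to Zeta (autapomorphy; uninformative for grouping).
Most parsimonious ingroup topology: (Beta,((Eta,Delta),Zeta)).
Changes per character on this tree: cranial crest: 1; sclerotic ring: 1; serrated mandibles: 1; spiracle pair III lost: 1; nictitating membrane: 1.
Total = 5.

5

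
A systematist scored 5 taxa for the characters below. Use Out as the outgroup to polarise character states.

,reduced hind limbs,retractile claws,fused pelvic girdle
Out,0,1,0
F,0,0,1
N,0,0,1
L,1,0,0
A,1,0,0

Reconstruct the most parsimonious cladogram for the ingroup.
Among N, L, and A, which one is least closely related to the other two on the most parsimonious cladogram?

N

Character polarity is set by the outgroup: the derived state is whichever differs from the outgroup's state, so for retractile claws the derived state is '0', and for the remaining characters it is '1'.
reduced hind limbs (derived state '1') is shared by A and L — a synapomorphy uniting that clade.
retractile claws (derived state '0') is shared by all ingroup taxa — unites the whole ingroup.
fused pelvic girdle: derived state '1' in F and N only — synapomorphy for {F, N}.
Most parsimonious ingroup topology: ((F,N),(L,A)).
L and A share a more recent common ancestor with each other than either does with N, so N is the least closely related of the three.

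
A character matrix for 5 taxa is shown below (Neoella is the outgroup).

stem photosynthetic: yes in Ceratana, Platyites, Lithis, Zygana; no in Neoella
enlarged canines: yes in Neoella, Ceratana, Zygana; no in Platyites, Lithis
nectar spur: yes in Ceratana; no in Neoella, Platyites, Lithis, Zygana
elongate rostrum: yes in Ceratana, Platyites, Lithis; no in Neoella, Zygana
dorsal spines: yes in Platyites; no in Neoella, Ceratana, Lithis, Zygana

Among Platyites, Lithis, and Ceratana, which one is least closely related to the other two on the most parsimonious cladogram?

Character polarity is set by the outgroup: the derived state is whichever differs from the outgroup's state, so for enlarged canines the derived state is 'no', and for the remaining characters it is 'yes'.
All ingroup taxa share the derived state 'yes' for stem photosynthetic; it defines the ingroup but does not resolve relationships within it.
Only Lithis and Platyites show the derived state 'no' for enlarged canines, supporting them as a clade.
nectar spur (derived state 'yes') is unique to Ceratana (autapomorphy; uninformative for grouping).
elongate rostrum: derived state 'yes' in Ceratana, Lithis, and Platyites only — synapomorphy for {Ceratana, Lithis, Platyites}.
dorsal spines (derived state 'yes') is unique to Platyites (autapomorphy; uninformative for grouping).
Most parsimonious ingroup topology: ((Ceratana,(Platyites,Lithis)),Zygana).
Platyites and Lithis share a more recent common ancestor with each other than either does with Ceratana, so Ceratana is the least closely related of the three.

Ceratana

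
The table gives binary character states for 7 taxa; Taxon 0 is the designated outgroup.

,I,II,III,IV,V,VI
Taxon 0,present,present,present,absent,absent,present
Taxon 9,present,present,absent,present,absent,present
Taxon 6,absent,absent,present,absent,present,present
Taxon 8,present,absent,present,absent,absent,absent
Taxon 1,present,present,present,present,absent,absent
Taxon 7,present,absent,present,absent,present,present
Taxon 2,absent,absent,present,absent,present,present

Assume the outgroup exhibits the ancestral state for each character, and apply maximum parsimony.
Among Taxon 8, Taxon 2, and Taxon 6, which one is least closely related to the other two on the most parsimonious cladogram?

Character polarity is set by the outgroup: the derived state is whichever differs from the outgroup's state, so for I, II, III, VI the derived state is 'absent', and for the remaining characters it is 'present'.
Only Taxon 2 and Taxon 6 show the derived state 'absent' for I, supporting them as a clade.
II (derived state 'absent') is shared by Taxon 2, Taxon 6, Taxon 7, and Taxon 8 — a synapomorphy uniting that clade.
III: derived state 'absent' in Taxon 9 only — an autapomorphy, so it tells us nothing about relationships among taxa.
IV (derived state 'present') is shared by Taxon 1 and Taxon 9 — a synapomorphy uniting that clade.
Only Taxon 2, Taxon 6, and Taxon 7 show the derived state 'present' for V, supporting them as a clade.
VI (state 'absent') occurs in Taxon 1 and Taxon 8 but conflicts with the nesting implied by the other characters — most parsimoniously interpreted as homoplasy.
Most parsimonious ingroup topology: ((Taxon 9,Taxon 1),(((Taxon 6,Taxon 2),Taxon 7),Taxon 8)).
Taxon 2 and Taxon 6 share a more recent common ancestor with each other than either does with Taxon 8, so Taxon 8 is the least closely related of the three.

Taxon 8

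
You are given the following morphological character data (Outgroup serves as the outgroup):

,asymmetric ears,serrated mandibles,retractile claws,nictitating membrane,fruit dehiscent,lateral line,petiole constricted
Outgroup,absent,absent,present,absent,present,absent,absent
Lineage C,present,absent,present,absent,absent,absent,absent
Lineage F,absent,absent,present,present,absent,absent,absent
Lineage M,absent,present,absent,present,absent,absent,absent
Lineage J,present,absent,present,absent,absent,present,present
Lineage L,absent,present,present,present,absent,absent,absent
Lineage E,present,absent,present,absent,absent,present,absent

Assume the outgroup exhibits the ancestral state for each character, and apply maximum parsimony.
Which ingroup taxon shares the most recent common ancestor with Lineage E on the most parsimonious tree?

Character polarity is set by the outgroup: the derived state is whichever differs from the outgroup's state, so for retractile claws, fruit dehiscent the derived state is 'absent', and for the remaining characters it is 'present'.
asymmetric ears (derived state 'present') is shared by Lineage C, Lineage E, and Lineage J — a synapomorphy uniting that clade.
serrated mandibles: derived state 'present' in Lineage L and Lineage M only — synapomorphy for {Lineage L, Lineage M}.
retractile claws: derived state 'absent' in Lineage M only — an autapomorphy, so it tells us nothing about relationships among taxa.
nictitating membrane: derived state 'present' in Lineage F, Lineage L, and Lineage M only — synapomorphy for {Lineage F, Lineage L, Lineage M}.
All ingroup taxa share the derived state 'absent' for fruit dehiscent; it defines the ingroup but does not resolve relationships within it.
lateral line (derived state 'present') is shared by Lineage E and Lineage J — a synapomorphy uniting that clade.
petiole constricted (derived state 'present') is unique to Lineage J (autapomorphy; uninformative for grouping).
Most parsimonious ingroup topology: ((Lineage C,(Lineage J,Lineage E)),(Lineage F,(Lineage M,Lineage L))).
Lineage E and Lineage J form a cherry on this tree, so they are sister taxa.

Lineage J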